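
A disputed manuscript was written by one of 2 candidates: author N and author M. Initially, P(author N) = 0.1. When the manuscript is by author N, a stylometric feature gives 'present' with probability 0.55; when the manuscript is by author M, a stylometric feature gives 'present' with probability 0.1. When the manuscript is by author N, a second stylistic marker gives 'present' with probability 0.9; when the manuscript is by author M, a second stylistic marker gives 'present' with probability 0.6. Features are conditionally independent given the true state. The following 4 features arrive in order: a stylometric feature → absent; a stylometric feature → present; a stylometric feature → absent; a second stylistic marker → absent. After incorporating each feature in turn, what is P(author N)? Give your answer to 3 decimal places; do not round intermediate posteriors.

0.037

After a stylometric feature='absent': P(author N) = 0.45·0.1000 / (0.45·0.1000 + 0.9·0.9000) ≈ 0.0526
After a stylometric feature='present': P(author N) = 0.55·0.0526 / (0.55·0.0526 + 0.1·0.9474) ≈ 0.2340
After a stylometric feature='absent': P(author N) = 0.45·0.2340 / (0.45·0.2340 + 0.9·0.7660) ≈ 0.1325
After a second stylistic marker='absent': P(author N) = 0.1·0.1325 / (0.1·0.1325 + 0.4·0.8675) ≈ 0.0368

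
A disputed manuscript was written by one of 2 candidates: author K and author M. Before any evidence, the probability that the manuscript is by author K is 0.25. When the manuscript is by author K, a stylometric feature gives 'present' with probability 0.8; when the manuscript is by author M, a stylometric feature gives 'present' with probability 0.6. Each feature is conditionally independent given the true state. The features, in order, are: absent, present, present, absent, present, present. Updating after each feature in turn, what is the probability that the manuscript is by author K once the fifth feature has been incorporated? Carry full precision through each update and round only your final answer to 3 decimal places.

After 'absent': P(author K) = 0.2·0.2500 / (0.2·0.2500 + 0.4·0.7500) ≈ 0.1429
After 'present': P(author K) = 0.8·0.1429 / (0.8·0.1429 + 0.6·0.8571) ≈ 0.1818
After 'present': P(author K) = 0.8·0.1818 / (0.8·0.1818 + 0.6·0.8182) ≈ 0.2286
After 'absent': P(author K) = 0.2·0.2286 / (0.2·0.2286 + 0.4·0.7714) ≈ 0.1290
After 'present': P(author K) = 0.8·0.1290 / (0.8·0.1290 + 0.6·0.8710) ≈ 0.1649

0.165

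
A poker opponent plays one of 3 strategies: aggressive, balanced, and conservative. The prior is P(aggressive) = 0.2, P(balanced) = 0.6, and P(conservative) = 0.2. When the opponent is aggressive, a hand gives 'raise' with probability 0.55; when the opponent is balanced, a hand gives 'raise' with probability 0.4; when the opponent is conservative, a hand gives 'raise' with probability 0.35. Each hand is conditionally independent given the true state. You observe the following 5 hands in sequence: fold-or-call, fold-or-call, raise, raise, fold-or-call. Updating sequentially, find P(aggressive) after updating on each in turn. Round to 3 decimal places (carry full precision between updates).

0.167

After 'fold-or-call': normaliser = 0.45·0.2000 + 0.6·0.6000 + 0.65·0.2000; P(aggressive) ≈ 0.1552, P(balanced) ≈ 0.6207, P(conservative) ≈ 0.2241
After 'fold-or-call': normaliser = 0.45·0.1552 + 0.6·0.6207 + 0.65·0.2241; P(aggressive) ≈ 0.1188, P(balanced) ≈ 0.6334, P(conservative) ≈ 0.2478
After 'raise': normaliser = 0.55·0.1188 + 0.4·0.6334 + 0.35·0.2478; P(aggressive) ≈ 0.1611, P(balanced) ≈ 0.6250, P(conservative) ≈ 0.2139
After 'raise': normaliser = 0.55·0.1611 + 0.4·0.6250 + 0.35·0.2139; P(aggressive) ≈ 0.2143, P(balanced) ≈ 0.6046, P(conservative) ≈ 0.1811
After 'fold-or-call': normaliser = 0.45·0.2143 + 0.6·0.6046 + 0.65·0.1811; P(aggressive) ≈ 0.1672, P(balanced) ≈ 0.6288, P(conservative) ≈ 0.2040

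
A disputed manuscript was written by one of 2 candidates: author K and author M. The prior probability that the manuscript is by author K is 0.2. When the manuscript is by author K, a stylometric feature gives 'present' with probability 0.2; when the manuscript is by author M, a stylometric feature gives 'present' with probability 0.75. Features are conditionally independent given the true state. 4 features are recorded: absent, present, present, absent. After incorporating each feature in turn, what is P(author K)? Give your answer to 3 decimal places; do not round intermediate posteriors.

After 'absent': P(author K) = 0.8·0.2000 / (0.8·0.2000 + 0.25·0.8000) ≈ 0.4444
After 'present': P(author K) = 0.2·0.4444 / (0.2·0.4444 + 0.75·0.5556) ≈ 0.1758
After 'present': P(author K) = 0.2·0.1758 / (0.2·0.1758 + 0.75·0.8242) ≈ 0.0538
After 'absent': P(author K) = 0.8·0.0538 / (0.8·0.0538 + 0.25·0.9462) ≈ 0.1540

0.154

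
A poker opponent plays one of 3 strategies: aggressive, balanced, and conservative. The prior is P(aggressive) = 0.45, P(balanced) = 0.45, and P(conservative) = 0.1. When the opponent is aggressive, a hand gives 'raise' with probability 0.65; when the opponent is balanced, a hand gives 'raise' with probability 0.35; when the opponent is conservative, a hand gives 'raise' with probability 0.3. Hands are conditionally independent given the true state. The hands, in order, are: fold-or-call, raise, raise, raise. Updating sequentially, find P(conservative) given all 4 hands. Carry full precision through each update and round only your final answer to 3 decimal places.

0.033

After 'fold-or-call': normaliser = 0.35·0.4500 + 0.65·0.4500 + 0.7·0.1000; P(aggressive) ≈ 0.3029, P(balanced) ≈ 0.5625, P(conservative) ≈ 0.1346
After 'raise': normaliser = 0.65·0.3029 + 0.35·0.5625 + 0.3·0.1346; P(aggressive) ≈ 0.4535, P(balanced) ≈ 0.4535, P(conservative) ≈ 0.0930
After 'raise': normaliser = 0.65·0.4535 + 0.35·0.4535 + 0.3·0.0930; P(aggressive) ≈ 0.6123, P(balanced) ≈ 0.3297, P(conservative) ≈ 0.0580
After 'raise': normaliser = 0.65·0.6123 + 0.35·0.3297 + 0.3·0.0580; P(aggressive) ≈ 0.7498, P(balanced) ≈ 0.2174, P(conservative) ≈ 0.0328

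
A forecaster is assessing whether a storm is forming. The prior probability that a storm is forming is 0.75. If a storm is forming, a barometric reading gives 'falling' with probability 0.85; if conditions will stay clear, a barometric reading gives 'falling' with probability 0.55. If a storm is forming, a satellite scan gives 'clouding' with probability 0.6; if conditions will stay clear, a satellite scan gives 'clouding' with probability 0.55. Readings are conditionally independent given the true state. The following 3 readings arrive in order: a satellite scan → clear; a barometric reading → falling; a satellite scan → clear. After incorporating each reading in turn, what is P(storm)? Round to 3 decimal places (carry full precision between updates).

0.786

After a satellite scan='clear': P(storm) = 0.4·0.7500 / (0.4·0.7500 + 0.45·0.2500) ≈ 0.7273
After a barometric reading='falling': P(storm) = 0.85·0.7273 / (0.85·0.7273 + 0.55·0.2727) ≈ 0.8047
After a satellite scan='clear': P(storm) = 0.4·0.8047 / (0.4·0.8047 + 0.45·0.1953) ≈ 0.7856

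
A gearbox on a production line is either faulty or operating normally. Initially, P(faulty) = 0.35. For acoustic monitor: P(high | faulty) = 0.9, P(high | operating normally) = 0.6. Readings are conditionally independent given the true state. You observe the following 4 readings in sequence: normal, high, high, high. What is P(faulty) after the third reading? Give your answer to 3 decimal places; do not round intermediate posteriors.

Apply Bayes' rule sequentially, carrying P(faulty) forward.
After 'normal': P(faulty) = 0.1·0.3500 / (0.1·0.3500 + 0.4·0.6500) ≈ 0.1186
After 'high': P(faulty) = 0.9·0.1186 / (0.9·0.1186 + 0.6·0.8814) ≈ 0.1680
After 'high': P(faulty) = 0.9·0.1680 / (0.9·0.1680 + 0.6·0.8320) ≈ 0.2325

0.232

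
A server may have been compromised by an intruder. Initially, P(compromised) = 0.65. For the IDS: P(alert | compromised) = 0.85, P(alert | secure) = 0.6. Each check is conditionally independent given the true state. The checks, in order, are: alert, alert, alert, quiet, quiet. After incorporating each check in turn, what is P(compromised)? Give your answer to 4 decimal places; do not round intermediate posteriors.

0.4261

After 'alert': P(compromised) = 0.85·0.6500 / (0.85·0.6500 + 0.6·0.3500) ≈ 0.7246
After 'alert': P(compromised) = 0.85·0.7246 / (0.85·0.7246 + 0.6·0.2754) ≈ 0.7885
After 'alert': P(compromised) = 0.85·0.7885 / (0.85·0.7885 + 0.6·0.2115) ≈ 0.8408
After 'quiet': P(compromised) = 0.15·0.8408 / (0.15·0.8408 + 0.4·0.1592) ≈ 0.6644
After 'quiet': P(compromised) = 0.15·0.6644 / (0.15·0.6644 + 0.4·0.3356) ≈ 0.4261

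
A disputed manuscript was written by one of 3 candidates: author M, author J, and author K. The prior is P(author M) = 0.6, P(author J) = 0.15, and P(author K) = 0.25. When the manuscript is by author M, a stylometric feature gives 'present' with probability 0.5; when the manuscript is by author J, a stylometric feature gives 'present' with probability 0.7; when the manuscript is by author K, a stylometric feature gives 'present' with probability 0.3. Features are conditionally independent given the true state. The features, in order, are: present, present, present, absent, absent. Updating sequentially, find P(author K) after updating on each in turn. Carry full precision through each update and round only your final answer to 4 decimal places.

After 'present': normaliser = 0.5·0.6000 + 0.7·0.1500 + 0.3·0.2500; P(author M) ≈ 0.6250, P(author J) ≈ 0.2188, P(author K) ≈ 0.1562
After 'present': normaliser = 0.5·0.6250 + 0.7·0.2188 + 0.3·0.1562; P(author M) ≈ 0.6098, P(author J) ≈ 0.2988, P(author K) ≈ 0.0915
After 'present': normaliser = 0.5·0.6098 + 0.7·0.2988 + 0.3·0.0915; P(author M) ≈ 0.5631, P(author J) ≈ 0.3863, P(author K) ≈ 0.0507
After 'absent': normaliser = 0.5·0.5631 + 0.3·0.3863 + 0.7·0.0507; P(author M) ≈ 0.6504, P(author J) ≈ 0.2677, P(author K) ≈ 0.0819
After 'absent': normaliser = 0.5·0.6504 + 0.3·0.2677 + 0.7·0.0819; P(author M) ≈ 0.7026, P(author J) ≈ 0.1735, P(author K) ≈ 0.1239

0.1239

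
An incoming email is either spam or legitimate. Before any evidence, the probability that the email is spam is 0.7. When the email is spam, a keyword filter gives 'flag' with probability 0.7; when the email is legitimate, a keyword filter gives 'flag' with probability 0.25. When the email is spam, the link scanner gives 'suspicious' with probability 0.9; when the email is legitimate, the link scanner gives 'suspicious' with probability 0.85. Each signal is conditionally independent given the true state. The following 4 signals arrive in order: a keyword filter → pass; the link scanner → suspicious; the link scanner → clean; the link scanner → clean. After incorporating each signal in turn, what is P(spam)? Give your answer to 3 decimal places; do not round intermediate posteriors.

0.305

Each posterior becomes the prior for the next update.
After a keyword filter='pass': P(spam) = 0.3·0.7000 / (0.3·0.7000 + 0.75·0.3000) ≈ 0.4828
After the link scanner='suspicious': P(spam) = 0.9·0.4828 / (0.9·0.4828 + 0.85·0.5172) ≈ 0.4970
After the link scanner='clean': P(spam) = 0.1·0.4970 / (0.1·0.4970 + 0.15·0.5030) ≈ 0.3972
After the link scanner='clean': P(spam) = 0.1·0.3972 / (0.1·0.3972 + 0.15·0.6028) ≈ 0.3052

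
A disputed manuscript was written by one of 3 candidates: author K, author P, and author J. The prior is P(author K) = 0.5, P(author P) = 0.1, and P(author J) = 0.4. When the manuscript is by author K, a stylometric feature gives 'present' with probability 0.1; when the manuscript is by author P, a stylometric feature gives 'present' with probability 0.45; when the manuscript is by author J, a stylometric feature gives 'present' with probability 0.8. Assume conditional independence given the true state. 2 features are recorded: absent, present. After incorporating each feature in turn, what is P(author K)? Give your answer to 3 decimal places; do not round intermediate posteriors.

After 'absent': normaliser = 0.9·0.5000 + 0.55·0.1000 + 0.2·0.4000; P(author K) ≈ 0.7692, P(author P) ≈ 0.0940, P(author J) ≈ 0.1368
After 'present': normaliser = 0.1·0.7692 + 0.45·0.0940 + 0.8·0.1368; P(author K) ≈ 0.3364, P(author P) ≈ 0.1850, P(author J) ≈ 0.4785

0.336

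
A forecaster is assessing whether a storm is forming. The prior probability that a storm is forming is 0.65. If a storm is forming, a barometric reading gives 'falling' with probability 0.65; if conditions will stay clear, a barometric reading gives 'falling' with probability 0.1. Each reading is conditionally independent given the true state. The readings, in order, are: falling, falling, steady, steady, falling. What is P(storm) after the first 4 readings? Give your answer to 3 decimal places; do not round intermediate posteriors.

0.922

After 'falling': P(storm) = 0.65·0.6500 / (0.65·0.6500 + 0.1·0.3500) ≈ 0.9235
After 'falling': P(storm) = 0.65·0.9235 / (0.65·0.9235 + 0.1·0.0765) ≈ 0.9874
After 'steady': P(storm) = 0.35·0.9874 / (0.35·0.9874 + 0.9·0.0126) ≈ 0.9683
After 'steady': P(storm) = 0.35·0.9683 / (0.35·0.9683 + 0.9·0.0317) ≈ 0.9223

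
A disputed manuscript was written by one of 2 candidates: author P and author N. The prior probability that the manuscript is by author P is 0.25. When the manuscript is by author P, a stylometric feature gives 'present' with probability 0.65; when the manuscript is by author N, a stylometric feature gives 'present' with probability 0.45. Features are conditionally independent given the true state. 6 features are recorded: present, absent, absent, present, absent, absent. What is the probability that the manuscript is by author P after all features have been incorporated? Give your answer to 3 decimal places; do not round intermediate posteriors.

Each posterior becomes the prior for the next update.
After 'present': P(author P) = 0.65·0.2500 / (0.65·0.2500 + 0.45·0.7500) ≈ 0.3250
After 'absent': P(author P) = 0.35·0.3250 / (0.35·0.3250 + 0.55·0.6750) ≈ 0.2345
After 'absent': P(author P) = 0.35·0.2345 / (0.35·0.2345 + 0.55·0.7655) ≈ 0.1632
After 'present': P(author P) = 0.65·0.1632 / (0.65·0.1632 + 0.45·0.8368) ≈ 0.2197
After 'absent': P(author P) = 0.35·0.2197 / (0.35·0.2197 + 0.55·0.7803) ≈ 0.1520
After 'absent': P(author P) = 0.35·0.1520 / (0.35·0.1520 + 0.55·0.8480) ≈ 0.1024

0.102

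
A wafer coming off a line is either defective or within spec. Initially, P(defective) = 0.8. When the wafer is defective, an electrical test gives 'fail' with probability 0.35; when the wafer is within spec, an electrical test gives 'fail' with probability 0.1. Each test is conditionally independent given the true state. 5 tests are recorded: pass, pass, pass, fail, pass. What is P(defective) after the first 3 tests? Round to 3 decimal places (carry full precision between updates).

0.601

After 'pass': P(defective) = 0.65·0.8000 / (0.65·0.8000 + 0.9·0.2000) ≈ 0.7429
After 'pass': P(defective) = 0.65·0.7429 / (0.65·0.7429 + 0.9·0.2571) ≈ 0.6760
After 'pass': P(defective) = 0.65·0.6760 / (0.65·0.6760 + 0.9·0.3240) ≈ 0.6011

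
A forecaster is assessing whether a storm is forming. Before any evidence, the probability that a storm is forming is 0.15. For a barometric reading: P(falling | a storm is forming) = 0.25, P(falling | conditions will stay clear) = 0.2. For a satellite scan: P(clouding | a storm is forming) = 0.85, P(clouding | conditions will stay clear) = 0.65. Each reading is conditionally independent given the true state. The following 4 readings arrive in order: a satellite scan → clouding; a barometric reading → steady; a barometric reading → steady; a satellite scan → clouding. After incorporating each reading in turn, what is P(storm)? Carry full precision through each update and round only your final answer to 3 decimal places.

0.210

After a satellite scan='clouding': P(storm) = 0.85·0.1500 / (0.85·0.1500 + 0.65·0.8500) ≈ 0.1875
After a barometric reading='steady': P(storm) = 0.75·0.1875 / (0.75·0.1875 + 0.8·0.8125) ≈ 0.1779
After a barometric reading='steady': P(storm) = 0.75·0.1779 / (0.75·0.1779 + 0.8·0.8221) ≈ 0.1686
After a satellite scan='clouding': P(storm) = 0.85·0.1686 / (0.85·0.1686 + 0.65·0.8314) ≈ 0.2096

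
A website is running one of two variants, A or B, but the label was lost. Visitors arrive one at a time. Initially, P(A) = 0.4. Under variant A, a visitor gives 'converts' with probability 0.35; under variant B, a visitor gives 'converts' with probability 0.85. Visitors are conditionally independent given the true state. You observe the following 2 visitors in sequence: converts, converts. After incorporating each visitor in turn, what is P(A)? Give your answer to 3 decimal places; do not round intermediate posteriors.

0.102

After 'converts': P(A) = 0.35·0.4000 / (0.35·0.4000 + 0.85·0.6000) ≈ 0.2154
After 'converts': P(A) = 0.35·0.2154 / (0.35·0.2154 + 0.85·0.7846) ≈ 0.1016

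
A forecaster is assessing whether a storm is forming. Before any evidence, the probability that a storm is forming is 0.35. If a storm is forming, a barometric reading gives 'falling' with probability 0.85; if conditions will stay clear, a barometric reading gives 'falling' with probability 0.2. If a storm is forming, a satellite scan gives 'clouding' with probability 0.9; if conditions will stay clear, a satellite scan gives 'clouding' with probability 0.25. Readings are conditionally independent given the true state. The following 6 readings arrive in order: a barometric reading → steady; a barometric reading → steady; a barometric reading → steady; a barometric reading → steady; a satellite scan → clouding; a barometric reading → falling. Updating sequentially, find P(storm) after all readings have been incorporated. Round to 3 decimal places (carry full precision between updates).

Each posterior becomes the prior for the next update.
After a barometric reading='steady': P(storm) = 0.15·0.3500 / (0.15·0.3500 + 0.8·0.6500) ≈ 0.0917
After a barometric reading='steady': P(storm) = 0.15·0.0917 / (0.15·0.0917 + 0.8·0.9083) ≈ 0.0186
After a barometric reading='steady': P(storm) = 0.15·0.0186 / (0.15·0.0186 + 0.8·0.9814) ≈ 0.0035
After a barometric reading='steady': P(storm) = 0.15·0.0035 / (0.15·0.0035 + 0.8·0.9965) ≈ 0.0007
After a satellite scan='clouding': P(storm) = 0.9·0.0007 / (0.9·0.0007 + 0.25·0.9993) ≈ 0.0024
After a barometric reading='falling': P(storm) = 0.85·0.0024 / (0.85·0.0024 + 0.2·0.9976) ≈ 0.0101

0.010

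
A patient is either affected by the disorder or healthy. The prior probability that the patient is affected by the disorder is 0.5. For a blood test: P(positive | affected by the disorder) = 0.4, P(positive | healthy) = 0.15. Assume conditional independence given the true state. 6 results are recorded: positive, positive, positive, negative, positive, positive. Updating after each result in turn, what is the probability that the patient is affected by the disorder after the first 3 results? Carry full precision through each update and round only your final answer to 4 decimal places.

0.9499

Apply Bayes' rule sequentially, carrying P(affected) forward.
After 'positive': P(affected) = 0.4·0.5000 / (0.4·0.5000 + 0.15·0.5000) ≈ 0.7273
After 'positive': P(affected) = 0.4·0.7273 / (0.4·0.7273 + 0.15·0.2727) ≈ 0.8767
After 'positive': P(affected) = 0.4·0.8767 / (0.4·0.8767 + 0.15·0.1233) ≈ 0.9499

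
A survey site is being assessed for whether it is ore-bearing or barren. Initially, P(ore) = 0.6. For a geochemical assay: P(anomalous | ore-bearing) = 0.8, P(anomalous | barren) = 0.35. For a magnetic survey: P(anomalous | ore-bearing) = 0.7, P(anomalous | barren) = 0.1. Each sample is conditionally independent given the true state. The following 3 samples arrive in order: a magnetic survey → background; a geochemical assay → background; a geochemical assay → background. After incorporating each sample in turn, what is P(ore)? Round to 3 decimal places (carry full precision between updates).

0.045

After a magnetic survey='background': P(ore) = 0.3·0.6000 / (0.3·0.6000 + 0.9·0.4000) ≈ 0.3333
After a geochemical assay='background': P(ore) = 0.2·0.3333 / (0.2·0.3333 + 0.65·0.6667) ≈ 0.1333
After a geochemical assay='background': P(ore) = 0.2·0.1333 / (0.2·0.1333 + 0.65·0.8667) ≈ 0.0452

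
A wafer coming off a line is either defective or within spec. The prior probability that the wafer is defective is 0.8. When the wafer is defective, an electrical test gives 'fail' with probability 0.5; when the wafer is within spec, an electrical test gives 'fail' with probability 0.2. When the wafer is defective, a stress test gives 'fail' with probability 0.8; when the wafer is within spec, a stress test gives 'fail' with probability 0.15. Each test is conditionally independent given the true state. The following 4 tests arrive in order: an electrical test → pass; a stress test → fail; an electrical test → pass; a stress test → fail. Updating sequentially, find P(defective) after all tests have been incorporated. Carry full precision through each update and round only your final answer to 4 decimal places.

Each posterior becomes the prior for the next update.
After an electrical test='pass': P(defective) = 0.5·0.8000 / (0.5·0.8000 + 0.8·0.2000) ≈ 0.7143
After a stress test='fail': P(defective) = 0.8·0.7143 / (0.8·0.7143 + 0.15·0.2857) ≈ 0.9302
After an electrical test='pass': P(defective) = 0.5·0.9302 / (0.5·0.9302 + 0.8·0.0698) ≈ 0.8929
After a stress test='fail': P(defective) = 0.8·0.8929 / (0.8·0.8929 + 0.15·0.1071) ≈ 0.9780

0.9780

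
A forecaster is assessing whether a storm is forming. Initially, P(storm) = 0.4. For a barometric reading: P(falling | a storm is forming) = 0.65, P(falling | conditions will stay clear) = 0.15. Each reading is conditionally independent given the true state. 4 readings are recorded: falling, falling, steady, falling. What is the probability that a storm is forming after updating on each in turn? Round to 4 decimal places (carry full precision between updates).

0.9571

Each posterior becomes the prior for the next update.
After 'falling': P(storm) = 0.65·0.4000 / (0.65·0.4000 + 0.15·0.6000) ≈ 0.7429
After 'falling': P(storm) = 0.65·0.7429 / (0.65·0.7429 + 0.15·0.2571) ≈ 0.9260
After 'steady': P(storm) = 0.35·0.9260 / (0.35·0.9260 + 0.85·0.0740) ≈ 0.8375
After 'falling': P(storm) = 0.65·0.8375 / (0.65·0.8375 + 0.15·0.1625) ≈ 0.9571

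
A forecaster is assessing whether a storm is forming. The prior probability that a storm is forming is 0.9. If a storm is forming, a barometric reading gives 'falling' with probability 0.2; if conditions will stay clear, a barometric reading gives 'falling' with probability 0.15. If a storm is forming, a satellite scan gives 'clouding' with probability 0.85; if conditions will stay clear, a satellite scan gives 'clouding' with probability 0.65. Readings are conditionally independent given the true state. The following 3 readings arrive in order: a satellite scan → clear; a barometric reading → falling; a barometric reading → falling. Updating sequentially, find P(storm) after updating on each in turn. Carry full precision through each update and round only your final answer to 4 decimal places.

0.8727

Each posterior becomes the prior for the next update.
After a satellite scan='clear': P(storm) = 0.15·0.9000 / (0.15·0.9000 + 0.35·0.1000) ≈ 0.7941
After a barometric reading='falling': P(storm) = 0.2·0.7941 / (0.2·0.7941 + 0.15·0.2059) ≈ 0.8372
After a barometric reading='falling': P(storm) = 0.2·0.8372 / (0.2·0.8372 + 0.15·0.1628) ≈ 0.8727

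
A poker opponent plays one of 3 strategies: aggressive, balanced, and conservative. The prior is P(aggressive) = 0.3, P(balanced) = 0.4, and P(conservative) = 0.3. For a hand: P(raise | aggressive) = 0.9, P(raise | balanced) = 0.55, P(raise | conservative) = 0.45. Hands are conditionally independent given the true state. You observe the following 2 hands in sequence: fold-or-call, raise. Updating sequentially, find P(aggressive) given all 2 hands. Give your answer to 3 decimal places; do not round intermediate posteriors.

After 'fold-or-call': normaliser = 0.1·0.3000 + 0.45·0.4000 + 0.55·0.3000; P(aggressive) ≈ 0.0800, P(balanced) ≈ 0.4800, P(conservative) ≈ 0.4400
After 'raise': normaliser = 0.9·0.0800 + 0.55·0.4800 + 0.45·0.4400; P(aggressive) ≈ 0.1348, P(balanced) ≈ 0.4944, P(conservative) ≈ 0.3708

0.135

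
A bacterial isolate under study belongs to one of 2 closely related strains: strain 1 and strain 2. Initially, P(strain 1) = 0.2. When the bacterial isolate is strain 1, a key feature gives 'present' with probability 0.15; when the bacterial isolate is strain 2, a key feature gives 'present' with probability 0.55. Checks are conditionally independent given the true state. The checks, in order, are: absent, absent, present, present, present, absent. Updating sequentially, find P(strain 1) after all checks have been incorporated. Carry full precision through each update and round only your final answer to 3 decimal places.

Each posterior becomes the prior for the next update.
After 'absent': P(strain 1) = 0.85·0.2000 / (0.85·0.2000 + 0.45·0.8000) ≈ 0.3208
After 'absent': P(strain 1) = 0.85·0.3208 / (0.85·0.3208 + 0.45·0.6792) ≈ 0.4715
After 'present': P(strain 1) = 0.15·0.4715 / (0.15·0.4715 + 0.55·0.5285) ≈ 0.1957
After 'present': P(strain 1) = 0.15·0.1957 / (0.15·0.1957 + 0.55·0.8043) ≈ 0.0622
After 'present': P(strain 1) = 0.15·0.0622 / (0.15·0.0622 + 0.55·0.9378) ≈ 0.0178
After 'absent': P(strain 1) = 0.85·0.0178 / (0.85·0.0178 + 0.45·0.9822) ≈ 0.0330

0.033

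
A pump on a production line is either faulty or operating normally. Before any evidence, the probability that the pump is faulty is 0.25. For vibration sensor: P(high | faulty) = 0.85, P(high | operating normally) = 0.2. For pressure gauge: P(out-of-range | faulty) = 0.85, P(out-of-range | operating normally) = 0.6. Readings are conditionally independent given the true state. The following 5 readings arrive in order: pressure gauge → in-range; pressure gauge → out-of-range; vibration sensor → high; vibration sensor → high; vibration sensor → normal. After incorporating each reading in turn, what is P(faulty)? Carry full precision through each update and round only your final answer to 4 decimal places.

0.3749

After pressure gauge='in-range': P(faulty) = 0.15·0.2500 / (0.15·0.2500 + 0.4·0.7500) ≈ 0.1111
After pressure gauge='out-of-range': P(faulty) = 0.85·0.1111 / (0.85·0.1111 + 0.6·0.8889) ≈ 0.1504
After vibration sensor='high': P(faulty) = 0.85·0.1504 / (0.85·0.1504 + 0.2·0.8496) ≈ 0.4294
After vibration sensor='high': P(faulty) = 0.85·0.4294 / (0.85·0.4294 + 0.2·0.5706) ≈ 0.7618
After vibration sensor='normal': P(faulty) = 0.15·0.7618 / (0.15·0.7618 + 0.8·0.2382) ≈ 0.3749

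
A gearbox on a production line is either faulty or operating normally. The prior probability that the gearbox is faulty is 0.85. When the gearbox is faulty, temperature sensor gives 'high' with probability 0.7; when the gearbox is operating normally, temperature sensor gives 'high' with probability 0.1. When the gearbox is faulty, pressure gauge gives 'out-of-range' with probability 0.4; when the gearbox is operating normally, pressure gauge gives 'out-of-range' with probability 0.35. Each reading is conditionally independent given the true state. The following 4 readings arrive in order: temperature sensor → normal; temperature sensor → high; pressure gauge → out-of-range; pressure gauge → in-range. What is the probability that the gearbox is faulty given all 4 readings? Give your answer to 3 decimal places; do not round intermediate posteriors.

After temperature sensor='normal': P(faulty) = 0.3·0.8500 / (0.3·0.8500 + 0.9·0.1500) ≈ 0.6538
After temperature sensor='high': P(faulty) = 0.7·0.6538 / (0.7·0.6538 + 0.1·0.3462) ≈ 0.9297
After pressure gauge='out-of-range': P(faulty) = 0.4·0.9297 / (0.4·0.9297 + 0.35·0.0703) ≈ 0.9379
After pressure gauge='in-range': P(faulty) = 0.6·0.9379 / (0.6·0.9379 + 0.65·0.0621) ≈ 0.9331

0.933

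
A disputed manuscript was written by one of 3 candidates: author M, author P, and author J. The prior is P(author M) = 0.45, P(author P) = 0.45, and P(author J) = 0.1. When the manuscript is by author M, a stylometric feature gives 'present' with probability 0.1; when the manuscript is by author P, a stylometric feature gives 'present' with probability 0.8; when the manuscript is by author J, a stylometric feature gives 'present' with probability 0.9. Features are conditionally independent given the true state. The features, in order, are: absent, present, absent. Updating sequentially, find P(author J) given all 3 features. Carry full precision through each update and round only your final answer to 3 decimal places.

After 'absent': normaliser = 0.9·0.4500 + 0.2·0.4500 + 0.1·0.1000; P(author M) ≈ 0.8020, P(author P) ≈ 0.1782, P(author J) ≈ 0.0198
After 'present': normaliser = 0.1·0.8020 + 0.8·0.1782 + 0.9·0.0198; P(author M) ≈ 0.3333, P(author P) ≈ 0.5926, P(author J) ≈ 0.0741
After 'absent': normaliser = 0.9·0.3333 + 0.2·0.5926 + 0.1·0.0741; P(author M) ≈ 0.7043, P(author P) ≈ 0.2783, P(author J) ≈ 0.0174

0.017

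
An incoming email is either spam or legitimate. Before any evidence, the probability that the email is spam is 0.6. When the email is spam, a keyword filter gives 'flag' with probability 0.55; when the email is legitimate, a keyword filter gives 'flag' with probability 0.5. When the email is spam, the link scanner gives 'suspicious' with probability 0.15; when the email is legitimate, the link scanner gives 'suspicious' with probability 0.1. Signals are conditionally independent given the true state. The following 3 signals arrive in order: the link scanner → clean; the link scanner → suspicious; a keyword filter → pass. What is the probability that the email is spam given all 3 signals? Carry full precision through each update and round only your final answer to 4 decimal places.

0.6567

Apply Bayes' rule sequentially, carrying P(spam) forward.
After the link scanner='clean': P(spam) = 0.85·0.6000 / (0.85·0.6000 + 0.9·0.4000) ≈ 0.5862
After the link scanner='suspicious': P(spam) = 0.15·0.5862 / (0.15·0.5862 + 0.1·0.4138) ≈ 0.6800
After a keyword filter='pass': P(spam) = 0.45·0.6800 / (0.45·0.6800 + 0.5·0.3200) ≈ 0.6567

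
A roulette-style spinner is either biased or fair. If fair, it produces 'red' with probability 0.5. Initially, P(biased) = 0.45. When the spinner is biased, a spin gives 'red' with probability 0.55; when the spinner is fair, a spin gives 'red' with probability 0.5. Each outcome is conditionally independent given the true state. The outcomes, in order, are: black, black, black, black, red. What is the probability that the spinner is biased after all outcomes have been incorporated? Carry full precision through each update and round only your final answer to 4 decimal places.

After 'black': P(biased) = 0.45·0.4500 / (0.45·0.4500 + 0.5·0.5500) ≈ 0.4241
After 'black': P(biased) = 0.45·0.4241 / (0.45·0.4241 + 0.5·0.5759) ≈ 0.3986
After 'black': P(biased) = 0.45·0.3986 / (0.45·0.3986 + 0.5·0.6014) ≈ 0.3736
After 'black': P(biased) = 0.45·0.3736 / (0.45·0.3736 + 0.5·0.6264) ≈ 0.3493
After 'red': P(biased) = 0.55·0.3493 / (0.55·0.3493 + 0.5·0.6507) ≈ 0.3713

0.3713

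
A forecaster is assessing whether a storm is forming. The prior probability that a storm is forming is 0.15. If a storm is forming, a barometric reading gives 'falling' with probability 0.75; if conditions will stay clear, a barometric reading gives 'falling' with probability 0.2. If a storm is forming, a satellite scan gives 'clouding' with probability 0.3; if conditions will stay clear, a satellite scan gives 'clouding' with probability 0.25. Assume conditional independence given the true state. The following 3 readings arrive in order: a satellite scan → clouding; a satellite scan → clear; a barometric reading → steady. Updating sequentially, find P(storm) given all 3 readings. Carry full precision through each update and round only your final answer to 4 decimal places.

0.0582

After a satellite scan='clouding': P(storm) = 0.3·0.1500 / (0.3·0.1500 + 0.25·0.8500) ≈ 0.1748
After a satellite scan='clear': P(storm) = 0.7·0.1748 / (0.7·0.1748 + 0.75·0.8252) ≈ 0.1650
After a barometric reading='steady': P(storm) = 0.25·0.1650 / (0.25·0.1650 + 0.8·0.8350) ≈ 0.0582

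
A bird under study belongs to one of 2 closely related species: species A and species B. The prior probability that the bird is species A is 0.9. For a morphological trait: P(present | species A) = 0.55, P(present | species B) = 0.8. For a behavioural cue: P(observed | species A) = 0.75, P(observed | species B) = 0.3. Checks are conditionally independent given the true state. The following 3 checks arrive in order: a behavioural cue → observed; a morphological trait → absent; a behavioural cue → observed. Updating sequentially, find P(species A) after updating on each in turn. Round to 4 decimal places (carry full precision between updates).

After a behavioural cue='observed': P(species A) = 0.75·0.9000 / (0.75·0.9000 + 0.3·0.1000) ≈ 0.9574
After a morphological trait='absent': P(species A) = 0.45·0.9574 / (0.45·0.9574 + 0.2·0.0426) ≈ 0.9806
After a behavioural cue='observed': P(species A) = 0.75·0.9806 / (0.75·0.9806 + 0.3·0.0194) ≈ 0.9922

0.9922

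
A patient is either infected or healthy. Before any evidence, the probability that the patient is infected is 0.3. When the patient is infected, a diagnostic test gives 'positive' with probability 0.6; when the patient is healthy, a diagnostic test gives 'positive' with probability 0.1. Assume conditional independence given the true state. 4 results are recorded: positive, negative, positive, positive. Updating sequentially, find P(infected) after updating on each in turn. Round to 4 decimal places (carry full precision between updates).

0.9763

Apply Bayes' rule sequentially, carrying P(infected) forward.
After 'positive': P(infected) = 0.6·0.3000 / (0.6·0.3000 + 0.1·0.7000) ≈ 0.7200
After 'negative': P(infected) = 0.4·0.7200 / (0.4·0.7200 + 0.9·0.2800) ≈ 0.5333
After 'positive': P(infected) = 0.6·0.5333 / (0.6·0.5333 + 0.1·0.4667) ≈ 0.8727
After 'positive': P(infected) = 0.6·0.8727 / (0.6·0.8727 + 0.1·0.1273) ≈ 0.9763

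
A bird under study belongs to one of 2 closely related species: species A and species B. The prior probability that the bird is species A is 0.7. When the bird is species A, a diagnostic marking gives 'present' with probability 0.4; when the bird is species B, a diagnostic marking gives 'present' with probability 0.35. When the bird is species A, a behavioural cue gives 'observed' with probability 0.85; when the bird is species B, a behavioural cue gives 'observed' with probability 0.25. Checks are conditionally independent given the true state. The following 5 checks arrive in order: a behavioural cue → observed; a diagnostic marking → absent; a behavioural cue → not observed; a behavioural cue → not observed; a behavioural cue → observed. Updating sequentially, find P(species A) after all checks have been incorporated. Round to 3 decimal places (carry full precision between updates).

0.499

After a behavioural cue='observed': P(species A) = 0.85·0.7000 / (0.85·0.7000 + 0.25·0.3000) ≈ 0.8881
After a diagnostic marking='absent': P(species A) = 0.6·0.8881 / (0.6·0.8881 + 0.65·0.1119) ≈ 0.8799
After a behavioural cue='not observed': P(species A) = 0.15·0.8799 / (0.15·0.8799 + 0.75·0.1201) ≈ 0.5943
After a behavioural cue='not observed': P(species A) = 0.15·0.5943 / (0.15·0.5943 + 0.75·0.4057) ≈ 0.2266
After a behavioural cue='observed': P(species A) = 0.85·0.2266 / (0.85·0.2266 + 0.25·0.7734) ≈ 0.4990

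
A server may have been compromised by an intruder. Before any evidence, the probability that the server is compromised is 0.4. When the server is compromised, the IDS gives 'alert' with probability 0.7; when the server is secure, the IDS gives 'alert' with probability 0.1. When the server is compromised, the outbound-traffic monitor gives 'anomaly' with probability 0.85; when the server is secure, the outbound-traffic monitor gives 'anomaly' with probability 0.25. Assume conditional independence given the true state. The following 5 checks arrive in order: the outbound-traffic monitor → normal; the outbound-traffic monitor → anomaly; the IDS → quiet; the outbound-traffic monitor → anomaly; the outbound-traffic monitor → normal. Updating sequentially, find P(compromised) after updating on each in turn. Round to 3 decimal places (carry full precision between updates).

After the outbound-traffic monitor='normal': P(compromised) = 0.15·0.4000 / (0.15·0.4000 + 0.75·0.6000) ≈ 0.1176
After the outbound-traffic monitor='anomaly': P(compromised) = 0.85·0.1176 / (0.85·0.1176 + 0.25·0.8824) ≈ 0.3119
After the IDS='quiet': P(compromised) = 0.3·0.3119 / (0.3·0.3119 + 0.9·0.6881) ≈ 0.1313
After the outbound-traffic monitor='anomaly': P(compromised) = 0.85·0.1313 / (0.85·0.1313 + 0.25·0.8687) ≈ 0.3394
After the outbound-traffic monitor='normal': P(compromised) = 0.15·0.3394 / (0.15·0.3394 + 0.75·0.6606) ≈ 0.0932

0.093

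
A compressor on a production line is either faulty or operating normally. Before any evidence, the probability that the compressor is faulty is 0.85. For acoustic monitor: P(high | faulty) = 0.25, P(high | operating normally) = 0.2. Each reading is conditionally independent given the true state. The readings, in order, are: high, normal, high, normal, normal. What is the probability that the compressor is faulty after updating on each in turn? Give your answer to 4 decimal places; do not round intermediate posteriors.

0.8795

After 'high': P(faulty) = 0.25·0.8500 / (0.25·0.8500 + 0.2·0.1500) ≈ 0.8763
After 'normal': P(faulty) = 0.75·0.8763 / (0.75·0.8763 + 0.8·0.1237) ≈ 0.8691
After 'high': P(faulty) = 0.25·0.8691 / (0.25·0.8691 + 0.2·0.1309) ≈ 0.8925
After 'normal': P(faulty) = 0.75·0.8925 / (0.75·0.8925 + 0.8·0.1075) ≈ 0.8861
After 'normal': P(faulty) = 0.75·0.8861 / (0.75·0.8861 + 0.8·0.1139) ≈ 0.8795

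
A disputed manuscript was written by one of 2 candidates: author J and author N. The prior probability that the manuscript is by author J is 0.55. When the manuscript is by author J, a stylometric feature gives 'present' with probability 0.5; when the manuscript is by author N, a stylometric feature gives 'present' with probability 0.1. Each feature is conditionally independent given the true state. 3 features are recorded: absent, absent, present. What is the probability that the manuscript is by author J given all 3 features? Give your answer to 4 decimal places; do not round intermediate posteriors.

0.6535

After 'absent': P(author J) = 0.5·0.5500 / (0.5·0.5500 + 0.9·0.4500) ≈ 0.4044
After 'absent': P(author J) = 0.5·0.4044 / (0.5·0.4044 + 0.9·0.5956) ≈ 0.2739
After 'present': P(author J) = 0.5·0.2739 / (0.5·0.2739 + 0.1·0.7261) ≈ 0.6535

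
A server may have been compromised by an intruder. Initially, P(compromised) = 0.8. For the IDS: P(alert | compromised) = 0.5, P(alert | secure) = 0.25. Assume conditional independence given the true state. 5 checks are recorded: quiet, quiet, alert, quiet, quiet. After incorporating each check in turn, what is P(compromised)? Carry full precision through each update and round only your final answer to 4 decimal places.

After 'quiet': P(compromised) = 0.5·0.8000 / (0.5·0.8000 + 0.75·0.2000) ≈ 0.7273
After 'quiet': P(compromised) = 0.5·0.7273 / (0.5·0.7273 + 0.75·0.2727) ≈ 0.6400
After 'alert': P(compromised) = 0.5·0.6400 / (0.5·0.6400 + 0.25·0.3600) ≈ 0.7805
After 'quiet': P(compromised) = 0.5·0.7805 / (0.5·0.7805 + 0.75·0.2195) ≈ 0.7033
After 'quiet': P(compromised) = 0.5·0.7033 / (0.5·0.7033 + 0.75·0.2967) ≈ 0.6124

0.6124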